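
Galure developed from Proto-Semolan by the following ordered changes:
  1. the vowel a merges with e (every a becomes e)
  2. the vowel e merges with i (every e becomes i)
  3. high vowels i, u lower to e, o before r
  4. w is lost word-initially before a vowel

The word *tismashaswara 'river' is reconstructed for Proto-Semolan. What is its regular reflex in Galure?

Galure: *tismashaswara
  tismashaswara → tismesheswere   [vowel merger]
  tismesheswere → tismishiswiri   [vowel merger]
  tismishiswiri → tismishisweri   [pre-rhotic lowering]
  tismishisweri (rule 4 does not apply)
  giving Galure tismishisweri.

tismishisweri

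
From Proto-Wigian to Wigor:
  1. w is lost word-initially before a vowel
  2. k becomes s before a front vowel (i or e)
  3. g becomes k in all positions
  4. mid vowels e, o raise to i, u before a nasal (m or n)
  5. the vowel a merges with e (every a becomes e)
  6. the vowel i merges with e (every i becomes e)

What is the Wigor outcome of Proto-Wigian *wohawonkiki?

Wigor: start from *wohawonkiki.
  rule 1 (glide loss): wohawonkiki → ohawonkiki
  rule 2 (palatalisation): ohawonkiki → ohawonsisi
  rule 3: no change — ohawonsisi
  rule 4 (pre-nasal raising): ohawonsisi → ohawunsisi
  rule 5 (vowel merger): ohawunsisi → ohewunsisi
  rule 6 (vowel merger): ohewunsisi → ohewunsese
  ⇒ Wigor ohewunsese

ohewunsese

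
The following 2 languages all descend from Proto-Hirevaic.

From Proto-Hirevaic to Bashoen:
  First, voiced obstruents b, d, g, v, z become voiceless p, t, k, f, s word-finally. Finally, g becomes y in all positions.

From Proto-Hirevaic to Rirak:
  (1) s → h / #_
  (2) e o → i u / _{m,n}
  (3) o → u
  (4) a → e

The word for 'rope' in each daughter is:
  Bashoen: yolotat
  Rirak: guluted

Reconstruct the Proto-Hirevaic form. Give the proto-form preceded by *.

*golotad

Position 2: Bashoen has o, Rirak has u. Bashoen preserves o here (none of its changes turn any other segment into o), so the proto-segment is *o.
Position 1: Bashoen has y, Rirak has g. Rirak preserves g here (none of its changes turn any other segment into g), so the proto-segment is *g.
Verify the candidate proto-form against each daughter:
Bashoen: *golotad
  golotad → golotat   [final devoicing]
  golotat → yolotat   [unconditioned shift]
  giving Bashoen yolotat.
Rirak: *golotad
  golotad (rule 1 does not apply)
  golotad (rule 2 does not apply)
  golotad → gulutad   [vowel merger]
  gulutad → guluted   [vowel merger]
  giving Rirak guluted.
No other proto-form is consistent with every reflex, so the reconstruction is *golotad.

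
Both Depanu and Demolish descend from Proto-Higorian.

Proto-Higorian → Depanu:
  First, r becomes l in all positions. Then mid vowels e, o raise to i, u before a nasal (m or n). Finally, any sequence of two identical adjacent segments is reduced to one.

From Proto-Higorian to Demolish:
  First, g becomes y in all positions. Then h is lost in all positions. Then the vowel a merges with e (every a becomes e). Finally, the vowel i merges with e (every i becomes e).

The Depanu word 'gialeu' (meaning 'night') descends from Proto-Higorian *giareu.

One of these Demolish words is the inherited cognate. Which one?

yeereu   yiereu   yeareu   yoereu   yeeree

Demolish: start from *giareu.
  rule 1 (unconditioned shift): giareu → yiareu
  rule 2: no change — yiareu
  rule 3 (vowel merger): yiareu → yiereu
  rule 4 (vowel merger): yiereu → yeereu
  ⇒ Demolish yeereu

yeereu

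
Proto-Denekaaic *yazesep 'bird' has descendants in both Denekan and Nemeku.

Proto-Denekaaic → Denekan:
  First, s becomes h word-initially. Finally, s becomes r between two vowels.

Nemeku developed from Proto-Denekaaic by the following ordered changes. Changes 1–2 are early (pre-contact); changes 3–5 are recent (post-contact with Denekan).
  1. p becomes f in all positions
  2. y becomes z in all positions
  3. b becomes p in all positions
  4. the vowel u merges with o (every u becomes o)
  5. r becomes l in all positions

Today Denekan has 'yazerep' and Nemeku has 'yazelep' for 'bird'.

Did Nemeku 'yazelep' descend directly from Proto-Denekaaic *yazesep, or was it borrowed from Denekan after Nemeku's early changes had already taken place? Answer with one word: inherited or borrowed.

If inherited, *yazesep would pass through all of Nemeku's changes:
Nemeku: start from *yazesep.
  rule 1 (unconditioned shift): yazesep → yazesef
  rule 2 (unconditioned shift): yazesef → zazesef
  rule 3: no change — zazesef
  rule 4: no change — zazesef
  rule 5: no change — zazesef
  ⇒ Nemeku zazesef
If borrowed from Denekan 'yazerep' after the early changes, it would undergo only the recent ones:
  rule 3 (unconditioned shift): no change (yazerep)
  rule 4 (vowel merger): no change (yazerep)
  rule 5 (unconditioned shift): yazerep → yazelep
  ⇒ as a loan: yazelep
Nemeku 'yazelep' matches the loan outcome 'yazelep', not the inherited 'zazesef' — it skipped the early Nemeku changes, so it was borrowed from Denekan.

borrowed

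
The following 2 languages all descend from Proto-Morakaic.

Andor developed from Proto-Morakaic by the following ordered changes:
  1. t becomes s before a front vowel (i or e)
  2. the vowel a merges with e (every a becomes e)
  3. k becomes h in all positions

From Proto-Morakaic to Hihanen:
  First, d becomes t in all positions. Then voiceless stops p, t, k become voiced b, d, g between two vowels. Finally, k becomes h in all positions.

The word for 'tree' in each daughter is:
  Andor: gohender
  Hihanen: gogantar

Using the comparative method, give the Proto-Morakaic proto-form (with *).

Position 4: Andor has e, Hihanen has a. Hihanen preserves a here (none of its changes turn any other segment into a), so the proto-segment is *a.
Position 7: Andor has e, Hihanen has a. Hihanen preserves a here (none of its changes turn any other segment into a), so the proto-segment is *a.
Position 3: Andor has h, Hihanen has g. Taking the neighbouring segments as reconstructed: Andor h could go back to *k or *h; Hihanen g could go back to *k or *g — the one source consistent with every daughter is *k.
This points to *gokandar. Verify forward in each daughter:
Andor: start from *gokandar.
  rule 1: no change — gokandar
  rule 2 (vowel merger): gokandar → gokender
  rule 3 (unconditioned shift): gokender → gohender
  ⇒ Andor gohender
Hihanen: start from *gokandar.
  rule 1 (unconditioned shift): gokandar → gokantar
  rule 2 (intervocalic voicing): gokantar → gogantar
  rule 3: no change — gogantar
  ⇒ Hihanen gogantar
*gokandar is the unique common source.

*gokandar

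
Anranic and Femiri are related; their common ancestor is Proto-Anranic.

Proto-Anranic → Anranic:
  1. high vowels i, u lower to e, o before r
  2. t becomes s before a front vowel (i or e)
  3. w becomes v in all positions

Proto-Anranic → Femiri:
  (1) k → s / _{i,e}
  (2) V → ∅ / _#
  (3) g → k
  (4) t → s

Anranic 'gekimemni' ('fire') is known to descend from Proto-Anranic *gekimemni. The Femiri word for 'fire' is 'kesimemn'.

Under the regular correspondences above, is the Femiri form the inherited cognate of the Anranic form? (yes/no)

yes

Derive the expected Femiri reflex of *gekimemni:
Femiri: *gekimemni
  gekimemni → gesimemni   [palatalisation]
  gesimemni → gesimemn   [apocope]
  gesimemn → kesimemn   [unconditioned shift]
  kesimemn (rule 4 does not apply)
  giving Femiri kesimemn.
Femiri 'kesimemn' matches the regular reflex exactly, so the pair is cognate.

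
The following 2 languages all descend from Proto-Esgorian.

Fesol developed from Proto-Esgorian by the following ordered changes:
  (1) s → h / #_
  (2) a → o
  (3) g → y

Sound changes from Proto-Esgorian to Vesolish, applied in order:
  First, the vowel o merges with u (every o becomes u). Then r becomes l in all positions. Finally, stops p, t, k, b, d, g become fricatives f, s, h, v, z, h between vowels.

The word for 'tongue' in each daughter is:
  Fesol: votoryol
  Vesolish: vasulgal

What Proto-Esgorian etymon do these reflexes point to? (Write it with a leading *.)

*vatorgal

Position 6: Fesol has y, Vesolish has g. Vesolish preserves g here (none of its changes turn any other segment into g), so the proto-segment is *g.
Position 7: Fesol has o, Vesolish has a. Vesolish preserves a here (none of its changes turn any other segment into a), so the proto-segment is *a.
Verify the candidate proto-form against each daughter:
Fesol: start from *vatorgal.
  rule 1: no change — vatorgal
  rule 2 (vowel merger): vatorgal → votorgol
  rule 3 (unconditioned shift): votorgol → votoryol
  ⇒ Fesol votoryol
Vesolish: *vatorgal
  vatorgal → vaturgal   [vowel merger]
  vaturgal → vatulgal   [unconditioned shift]
  vatulgal → vasulgal   [intervocalic lenition]
  giving Vesolish vasulgal.
No other proto-form is consistent with every reflex, so the reconstruction is *vatorgal.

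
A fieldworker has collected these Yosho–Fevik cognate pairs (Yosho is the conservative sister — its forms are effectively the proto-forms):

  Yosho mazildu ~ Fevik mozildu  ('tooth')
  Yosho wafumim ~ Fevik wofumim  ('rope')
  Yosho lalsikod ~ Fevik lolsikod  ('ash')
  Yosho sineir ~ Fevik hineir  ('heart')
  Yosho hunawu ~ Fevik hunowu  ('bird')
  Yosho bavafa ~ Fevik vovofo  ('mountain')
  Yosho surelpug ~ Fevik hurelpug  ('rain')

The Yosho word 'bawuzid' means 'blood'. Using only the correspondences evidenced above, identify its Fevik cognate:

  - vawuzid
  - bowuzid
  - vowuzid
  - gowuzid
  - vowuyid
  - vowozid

bavafa ~ vovofo — Yosho b corresponds to Fevik v word-initially before a back vowel.
mazildu ~ mozildu, lalsikod ~ lolsikod — Yosho a corresponds to Fevik o after a consonant, before a consonant other than r, m, n, p, b, f, v.
Applying these to Yosho 'bawuzid':
  bawuzid → vawuzid   (b→v word-initially before a back vowel)
  vawuzid → vowuzid   (a→o after a consonant, before a consonant other than r, m, n, p, b, f, v)
So the Fevik cognate is 'vowuzid'.

vowuzid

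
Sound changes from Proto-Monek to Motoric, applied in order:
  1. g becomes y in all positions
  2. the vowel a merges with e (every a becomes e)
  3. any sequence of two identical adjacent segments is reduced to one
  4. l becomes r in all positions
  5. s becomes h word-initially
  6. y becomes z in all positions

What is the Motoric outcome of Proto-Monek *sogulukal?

Motoric: *sogulukal
  sogulukal → soyulukal   [unconditioned shift]
  soyulukal → soyulukel   [vowel merger]
  soyulukel (rule 3 does not apply)
  soyulukel → soyuruker   [unconditioned shift]
  soyuruker → hoyuruker   [debuccalisation]
  hoyuruker → hozuruker   [unconditioned shift]
  giving Motoric hozuruker.

hozuruker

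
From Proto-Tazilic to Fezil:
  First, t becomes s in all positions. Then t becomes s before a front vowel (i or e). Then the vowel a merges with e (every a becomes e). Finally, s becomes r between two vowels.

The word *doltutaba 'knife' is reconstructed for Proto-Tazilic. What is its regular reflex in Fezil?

dolsurebe

Fezil: *doltutaba
  doltutaba → dolsusaba   [unconditioned shift]
  dolsusaba (rule 2 does not apply)
  dolsusaba → dolsusebe   [vowel merger]
  dolsusebe → dolsurebe   [rhotacism]
  giving Fezil dolsurebe.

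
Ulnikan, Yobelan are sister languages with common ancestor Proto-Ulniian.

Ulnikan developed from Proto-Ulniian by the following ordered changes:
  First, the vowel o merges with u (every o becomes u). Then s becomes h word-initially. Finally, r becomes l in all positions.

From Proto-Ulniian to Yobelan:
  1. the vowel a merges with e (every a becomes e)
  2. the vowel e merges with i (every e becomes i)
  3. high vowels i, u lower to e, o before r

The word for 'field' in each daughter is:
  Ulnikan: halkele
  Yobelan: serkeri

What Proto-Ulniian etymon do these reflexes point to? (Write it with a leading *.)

Position 7: Ulnikan has e, Yobelan has i. Ulnikan preserves e here (none of its changes turn any other segment into e), so the proto-segment is *e.
Position 1: Ulnikan has h, Yobelan has s. Yobelan preserves s here (none of its changes turn any other segment into s), so the proto-segment is *s.
Position 2: Ulnikan has a, Yobelan has e. Ulnikan preserves a here (none of its changes turn any other segment into a), so the proto-segment is *a.
Verify the candidate proto-form against each daughter:
Ulnikan: start from *sarkere.
  rule 1: no change — sarkere
  rule 2 (debuccalisation): sarkere → harkere
  rule 3 (unconditioned shift): harkere → halkele
  ⇒ Ulnikan halkele
Yobelan: *sarkere > serkere > sirkiri > serkeri  (by vowel merger, vowel merger, pre-rhotic lowering)
No other proto-form is consistent with every reflex, so the reconstruction is *sarkere.

*sarkere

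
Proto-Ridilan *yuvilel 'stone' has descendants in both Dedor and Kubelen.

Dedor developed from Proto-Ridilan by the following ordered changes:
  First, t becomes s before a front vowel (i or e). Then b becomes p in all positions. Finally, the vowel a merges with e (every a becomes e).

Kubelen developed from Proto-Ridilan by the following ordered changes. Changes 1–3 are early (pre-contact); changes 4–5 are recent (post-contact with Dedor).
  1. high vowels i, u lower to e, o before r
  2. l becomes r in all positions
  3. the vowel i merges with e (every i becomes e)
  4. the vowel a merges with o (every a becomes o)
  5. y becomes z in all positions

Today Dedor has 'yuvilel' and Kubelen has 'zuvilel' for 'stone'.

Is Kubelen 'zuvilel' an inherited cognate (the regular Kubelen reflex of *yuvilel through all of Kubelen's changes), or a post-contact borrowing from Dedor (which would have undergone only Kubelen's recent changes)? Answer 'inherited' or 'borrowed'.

borrowed

If inherited, *yuvilel would pass through all of Kubelen's changes:
Kubelen: *yuvilel
  yuvilel (rule 1 does not apply)
  yuvilel → yuvirer   [unconditioned shift]
  yuvirer → yuverer   [vowel merger]
  yuverer (rule 4 does not apply)
  yuverer → zuverer   [unconditioned shift]
  giving Kubelen zuverer.
If borrowed from Dedor 'yuvilel' after the early changes, it would undergo only the recent ones:
  rule 4 (vowel merger): no change (yuvilel)
  rule 5 (unconditioned shift): yuvilel → zuvilel
  ⇒ as a loan: zuvilel
Kubelen 'zuvilel' matches the loan outcome 'zuvilel', not the inherited 'zuverer' — it skipped the early Kubelen changes, so it was borrowed from Dedor.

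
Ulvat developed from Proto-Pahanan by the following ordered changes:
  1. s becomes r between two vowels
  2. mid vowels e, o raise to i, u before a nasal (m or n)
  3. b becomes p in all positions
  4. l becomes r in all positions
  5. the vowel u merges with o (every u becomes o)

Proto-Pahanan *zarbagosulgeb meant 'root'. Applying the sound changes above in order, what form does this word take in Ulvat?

Ulvat: *zarbagosulgeb > zarbagorulgeb > zarpagorulgep > zarpagorurgep > zarpagororgep  (by rhotacism, unconditioned shift, unconditioned shift, vowel merger)

zarpagororgep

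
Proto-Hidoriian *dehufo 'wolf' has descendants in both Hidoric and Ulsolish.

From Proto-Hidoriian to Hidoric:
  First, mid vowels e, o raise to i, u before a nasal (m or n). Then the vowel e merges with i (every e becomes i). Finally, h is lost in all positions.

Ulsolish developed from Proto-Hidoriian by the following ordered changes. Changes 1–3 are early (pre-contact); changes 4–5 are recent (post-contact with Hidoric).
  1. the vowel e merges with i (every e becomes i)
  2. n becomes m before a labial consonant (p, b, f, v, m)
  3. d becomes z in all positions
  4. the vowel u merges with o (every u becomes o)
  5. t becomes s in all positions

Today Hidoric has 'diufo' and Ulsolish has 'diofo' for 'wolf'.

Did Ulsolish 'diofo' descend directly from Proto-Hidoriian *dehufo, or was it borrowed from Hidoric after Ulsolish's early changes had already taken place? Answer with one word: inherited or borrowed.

If inherited, *dehufo would pass through all of Ulsolish's changes:
Ulsolish: *dehufo
  dehufo → dihufo   [vowel merger]
  dihufo (rule 2 does not apply)
  dihufo → zihufo   [unconditioned shift]
  zihufo → zihofo   [vowel merger]
  zihofo (rule 5 does not apply)
  giving Ulsolish zihofo.
If borrowed from Hidoric 'diufo' after the early changes, it would undergo only the recent ones:
  rule 4 (vowel merger): diufo → diofo
  rule 5 (unconditioned shift): no change (diofo)
  ⇒ as a loan: diofo
Ulsolish 'diofo' matches the loan outcome 'diofo', not the inherited 'zihofo' — it skipped the early Ulsolish changes, so it was borrowed from Hidoric.

borrowed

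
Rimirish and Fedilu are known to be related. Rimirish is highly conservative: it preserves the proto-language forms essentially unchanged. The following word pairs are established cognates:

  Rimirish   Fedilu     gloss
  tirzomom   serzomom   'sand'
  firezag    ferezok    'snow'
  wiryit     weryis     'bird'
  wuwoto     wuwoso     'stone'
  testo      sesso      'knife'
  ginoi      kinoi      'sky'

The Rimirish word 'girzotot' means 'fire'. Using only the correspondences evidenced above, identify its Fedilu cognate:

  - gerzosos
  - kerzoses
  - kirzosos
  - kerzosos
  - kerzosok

kerzosos

ginoi ~ kinoi — Rimirish g corresponds to Fedilu k word-initially before a front vowel.
tirzomom ~ serzomom, firezag ~ ferezok — Rimirish i corresponds to Fedilu e after a consonant, before r.
wuwoto ~ wuwoso — Rimirish t corresponds to Fedilu s between vowels (before a back vowel).
wiryit ~ weryis — Rimirish t corresponds to Fedilu s word-finally.
Applying these to Rimirish 'girzotot':
  girzotot → kirzotot   (g→k word-initially before a front vowel)
  kirzotot → kerzotot   (i→e after a consonant, before r)
  kerzotot → kerzosot   (t→s between vowels (before a back vowel))
  kerzosot → kerzosos   (t→s word-finally)
So the Fedilu cognate is 'kerzosos'.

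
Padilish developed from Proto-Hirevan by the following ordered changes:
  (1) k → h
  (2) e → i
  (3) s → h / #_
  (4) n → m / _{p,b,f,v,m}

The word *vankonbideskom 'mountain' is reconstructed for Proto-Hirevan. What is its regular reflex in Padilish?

vanhombidishom

Padilish: *vankonbideskom
  vankonbideskom → vanhonbideshom   [unconditioned shift]
  vanhonbideshom → vanhonbidishom   [vowel merger]
  vanhonbidishom (rule 3 does not apply)
  vanhonbidishom → vanhombidishom   [nasal place assimilation]
  giving Padilish vanhombidishom.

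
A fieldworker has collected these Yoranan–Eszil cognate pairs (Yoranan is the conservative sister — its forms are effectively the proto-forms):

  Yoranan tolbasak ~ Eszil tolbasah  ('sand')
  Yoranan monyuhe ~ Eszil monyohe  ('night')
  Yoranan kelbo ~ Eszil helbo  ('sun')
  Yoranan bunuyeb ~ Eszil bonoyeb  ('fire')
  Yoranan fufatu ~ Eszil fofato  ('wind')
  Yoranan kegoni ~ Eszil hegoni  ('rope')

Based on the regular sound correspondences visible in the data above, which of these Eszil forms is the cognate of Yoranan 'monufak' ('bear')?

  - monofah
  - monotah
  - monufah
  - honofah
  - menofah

fufatu ~ fofato — Yoranan u corresponds to Eszil o after a consonant, before a labial obstruent.
tolbasak ~ tolbasah — Yoranan k corresponds to Eszil h word-finally.
Applying these to Yoranan 'monufak':
  monufak → monofak   (u→o after a consonant, before a labial obstruent)
  monofak → monofah   (k→h word-finally)
So the Eszil cognate is 'monofah'.

monofah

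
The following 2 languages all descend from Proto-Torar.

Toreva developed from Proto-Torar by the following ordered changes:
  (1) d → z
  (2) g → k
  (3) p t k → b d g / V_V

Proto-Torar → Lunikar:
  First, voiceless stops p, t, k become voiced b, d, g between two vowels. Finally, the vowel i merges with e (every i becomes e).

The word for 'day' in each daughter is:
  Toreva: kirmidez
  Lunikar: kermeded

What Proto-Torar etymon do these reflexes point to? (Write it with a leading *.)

Position 6: Toreva has d, Lunikar has d. In Toreva, d can only continue *t, so the proto-segment is *t.
Position 5: Toreva has i, Lunikar has e. Toreva preserves i here (none of its changes turn any other segment into i), so the proto-segment is *i.
Position 2: Toreva has i, Lunikar has e. Toreva preserves i here (none of its changes turn any other segment into i), so the proto-segment is *i.
Verify the candidate proto-form against each daughter:
Toreva: *kirmited > kirmitez > kirmidez  (by unconditioned shift, intervocalic voicing)
Lunikar: start from *kirmited.
  rule 1 (intervocalic voicing): kirmited → kirmided
  rule 2 (vowel merger): kirmided → kermeded
  ⇒ Lunikar kermeded
No other proto-form is consistent with every reflex, so the reconstruction is *kirmited.

*kirmited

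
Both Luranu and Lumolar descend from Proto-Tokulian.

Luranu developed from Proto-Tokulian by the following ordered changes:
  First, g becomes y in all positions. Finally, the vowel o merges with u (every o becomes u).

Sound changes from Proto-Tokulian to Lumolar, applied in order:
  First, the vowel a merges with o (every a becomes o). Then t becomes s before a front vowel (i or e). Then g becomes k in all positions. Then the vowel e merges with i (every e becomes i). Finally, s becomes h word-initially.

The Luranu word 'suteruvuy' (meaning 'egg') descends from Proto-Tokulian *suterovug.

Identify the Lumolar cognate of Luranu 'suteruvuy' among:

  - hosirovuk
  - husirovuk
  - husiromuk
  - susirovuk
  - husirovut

husirovuk

Lumolar: *suterovug
  suterovug (rule 1 does not apply)
  suterovug → suserovug   [palatalisation]
  suserovug → suserovuk   [unconditioned shift]
  suserovuk → susirovuk   [vowel merger]
  susirovuk → husirovuk   [debuccalisation]
  giving Lumolar husirovuk.
Among the options, 'husirovuk' alone shows every Lumolar change applied in order.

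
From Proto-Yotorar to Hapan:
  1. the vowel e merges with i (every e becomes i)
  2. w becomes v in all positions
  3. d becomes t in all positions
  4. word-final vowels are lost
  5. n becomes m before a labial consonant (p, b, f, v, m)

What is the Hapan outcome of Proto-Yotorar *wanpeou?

vampio

Hapan: start from *wanpeou.
  rule 1 (vowel merger): wanpeou → wanpiou
  rule 2 (unconditioned shift): wanpiou → vanpiou
  rule 3: no change — vanpiou
  rule 4 (apocope): vanpiou → vanpio
  rule 5 (nasal place assimilation): vanpio → vampio
  ⇒ Hapan vampio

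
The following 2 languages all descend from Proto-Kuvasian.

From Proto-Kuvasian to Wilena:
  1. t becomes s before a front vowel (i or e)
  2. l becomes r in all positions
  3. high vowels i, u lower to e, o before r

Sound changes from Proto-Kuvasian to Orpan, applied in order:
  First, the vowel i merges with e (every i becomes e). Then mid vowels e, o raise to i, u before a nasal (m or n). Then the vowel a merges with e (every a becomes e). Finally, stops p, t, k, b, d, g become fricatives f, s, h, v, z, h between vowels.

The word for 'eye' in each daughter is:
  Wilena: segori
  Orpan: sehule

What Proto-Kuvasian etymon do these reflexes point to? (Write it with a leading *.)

Position 6: Wilena has i, Orpan has e. Wilena preserves i here (none of its changes turn any other segment into i), so the proto-segment is *i.
Position 3: Wilena has g, Orpan has h. Wilena preserves g here (none of its changes turn any other segment into g), so the proto-segment is *g.
Position 5: Wilena has r, Orpan has l. Orpan preserves l here (none of its changes turn any other segment into l), so the proto-segment is *l.
Continuing position by position gives *seguli; check it forward:
Wilena: start from *seguli.
  rule 1: no change — seguli
  rule 2 (unconditioned shift): seguli → seguri
  rule 3 (pre-rhotic lowering): seguri → segori
  ⇒ Wilena segori
Orpan: *seguli > segule > sehule  (by vowel merger, intervocalic lenition)
Only *seguli yields all of Wilena segori, Orpan sehule.

*seguli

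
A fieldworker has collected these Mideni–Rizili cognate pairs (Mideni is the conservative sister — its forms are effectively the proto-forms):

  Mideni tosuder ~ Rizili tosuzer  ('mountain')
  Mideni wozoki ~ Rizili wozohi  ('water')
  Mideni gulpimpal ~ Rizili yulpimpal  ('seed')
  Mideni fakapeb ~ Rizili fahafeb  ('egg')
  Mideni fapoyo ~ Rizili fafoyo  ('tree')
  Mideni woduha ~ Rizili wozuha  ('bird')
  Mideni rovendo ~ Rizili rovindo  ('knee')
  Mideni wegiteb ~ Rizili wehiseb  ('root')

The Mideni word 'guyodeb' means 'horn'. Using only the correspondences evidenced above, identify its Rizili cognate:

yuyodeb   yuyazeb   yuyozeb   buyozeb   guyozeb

yuyozeb

gulpimpal ~ yulpimpal — Mideni g corresponds to Rizili y word-initially before a back vowel.
tosuder ~ tosuzer — Mideni d corresponds to Rizili z between vowels (before a front vowel).
Applying these to Mideni 'guyodeb':
  guyodeb → yuyodeb   (g→y word-initially before a back vowel)
  yuyodeb → yuyozeb   (d→z between vowels (before a front vowel))
So the Rizili cognate is 'yuyozeb'.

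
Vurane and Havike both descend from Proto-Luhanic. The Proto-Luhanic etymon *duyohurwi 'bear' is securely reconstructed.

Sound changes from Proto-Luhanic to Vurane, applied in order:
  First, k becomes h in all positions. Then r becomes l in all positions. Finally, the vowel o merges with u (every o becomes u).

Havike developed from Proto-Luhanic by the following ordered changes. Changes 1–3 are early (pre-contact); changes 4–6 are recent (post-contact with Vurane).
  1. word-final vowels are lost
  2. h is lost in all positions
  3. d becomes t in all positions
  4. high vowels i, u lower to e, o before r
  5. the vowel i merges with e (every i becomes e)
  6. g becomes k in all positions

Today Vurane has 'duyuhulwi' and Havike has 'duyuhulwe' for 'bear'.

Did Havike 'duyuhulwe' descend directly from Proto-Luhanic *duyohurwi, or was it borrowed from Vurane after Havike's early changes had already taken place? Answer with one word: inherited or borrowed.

borrowed

If inherited, *duyohurwi would pass through all of Havike's changes:
Havike: *duyohurwi > duyohurw > duyourw > tuyourw > tuyoorw  (by apocope, h-loss, unconditioned shift, pre-rhotic lowering)
If borrowed from Vurane 'duyuhulwi' after the early changes, it would undergo only the recent ones:
  rule 4 (pre-rhotic lowering): no change (duyuhulwi)
  rule 5 (vowel merger): duyuhulwi → duyuhulwe
  rule 6 (unconditioned shift): no change (duyuhulwe)
  ⇒ as a loan: duyuhulwe
Havike 'duyuhulwe' matches the loan outcome 'duyuhulwe', not the inherited 'tuyoorw' — it skipped the early Havike changes, so it was borrowed from Vurane.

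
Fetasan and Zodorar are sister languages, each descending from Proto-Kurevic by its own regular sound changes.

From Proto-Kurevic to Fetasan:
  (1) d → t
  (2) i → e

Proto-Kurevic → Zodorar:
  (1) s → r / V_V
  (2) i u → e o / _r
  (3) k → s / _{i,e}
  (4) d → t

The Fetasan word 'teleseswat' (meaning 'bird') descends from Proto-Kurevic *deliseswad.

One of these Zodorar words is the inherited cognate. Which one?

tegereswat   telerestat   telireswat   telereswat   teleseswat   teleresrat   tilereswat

telereswat

Zodorar: start from *deliseswad.
  rule 1 (rhotacism): deliseswad → delireswad
  rule 2 (pre-rhotic lowering): delireswad → delereswad
  rule 3: no change — delereswad
  rule 4 (unconditioned shift): delereswad → telereswat
  ⇒ Zodorar telereswat
Only 'telereswat' matches the regular Zodorar development of *deliseswad.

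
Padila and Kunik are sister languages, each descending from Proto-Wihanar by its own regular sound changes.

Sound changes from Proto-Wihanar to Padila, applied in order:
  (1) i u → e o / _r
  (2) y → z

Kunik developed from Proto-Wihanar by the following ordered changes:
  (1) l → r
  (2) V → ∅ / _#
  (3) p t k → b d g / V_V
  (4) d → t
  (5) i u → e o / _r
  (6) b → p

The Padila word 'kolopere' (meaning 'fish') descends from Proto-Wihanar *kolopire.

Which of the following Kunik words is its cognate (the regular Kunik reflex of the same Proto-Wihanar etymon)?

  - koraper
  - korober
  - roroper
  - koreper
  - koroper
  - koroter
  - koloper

Kunik: *kolopire > koropire > koropir > korobir > korober > koroper  (by unconditioned shift, apocope, intervocalic voicing, pre-rhotic lowering, unconditioned shift)
Among the options, 'koroper' alone shows every Kunik change applied in order.

koroper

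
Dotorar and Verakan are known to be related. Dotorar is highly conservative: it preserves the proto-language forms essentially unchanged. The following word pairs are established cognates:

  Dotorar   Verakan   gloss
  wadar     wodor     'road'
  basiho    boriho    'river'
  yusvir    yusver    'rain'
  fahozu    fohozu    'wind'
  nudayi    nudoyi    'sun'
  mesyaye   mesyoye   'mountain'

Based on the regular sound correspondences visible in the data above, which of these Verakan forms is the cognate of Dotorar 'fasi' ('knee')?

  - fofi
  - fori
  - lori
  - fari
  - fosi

wadar ~ wodor, basiho ~ boriho — Dotorar a corresponds to Verakan o after a consonant, before a consonant other than r, m, n, p, b, f, v.
basiho ~ boriho — Dotorar s corresponds to Verakan r between vowels (before a front vowel).
Applying these to Dotorar 'fasi':
  fasi → fosi   (a→o after a consonant, before a consonant other than r, m, n, p, b, f, v)
  fosi → fori   (s→r between vowels (before a front vowel))
So the Verakan cognate is 'fori'.

fori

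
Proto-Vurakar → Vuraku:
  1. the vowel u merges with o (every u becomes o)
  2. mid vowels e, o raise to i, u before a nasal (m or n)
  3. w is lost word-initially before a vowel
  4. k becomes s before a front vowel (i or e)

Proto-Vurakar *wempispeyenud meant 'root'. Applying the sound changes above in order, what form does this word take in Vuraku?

impispeyinod

Vuraku: *wempispeyenud
  wempispeyenud → wempispeyenod   [vowel merger]
  wempispeyenod → wimpispeyinod   [pre-nasal raising]
  wimpispeyinod → impispeyinod   [glide loss]
  impispeyinod (rule 4 does not apply)
  giving Vuraku impispeyinod.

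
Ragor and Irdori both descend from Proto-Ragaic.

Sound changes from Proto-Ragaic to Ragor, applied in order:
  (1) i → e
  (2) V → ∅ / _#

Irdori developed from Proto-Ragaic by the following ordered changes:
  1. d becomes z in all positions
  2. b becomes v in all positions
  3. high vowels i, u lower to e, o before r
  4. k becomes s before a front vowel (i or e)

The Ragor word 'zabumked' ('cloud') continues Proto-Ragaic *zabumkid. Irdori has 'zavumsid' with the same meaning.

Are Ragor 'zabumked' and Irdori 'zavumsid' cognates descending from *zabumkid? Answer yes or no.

no

Derive the expected Irdori reflex of *zabumkid:
Irdori: *zabumkid
  zabumkid → zabumkiz   [unconditioned shift]
  zabumkiz → zavumkiz   [unconditioned shift]
  zavumkiz (rule 3 does not apply)
  zavumkiz → zavumsiz   [palatalisation]
  giving Irdori zavumsiz.
The regular Irdori reflex would be 'zavumsiz', but the attested form is 'zavumsid'. The correspondence is irregular, so they are not cognates (the Irdori form has a different source).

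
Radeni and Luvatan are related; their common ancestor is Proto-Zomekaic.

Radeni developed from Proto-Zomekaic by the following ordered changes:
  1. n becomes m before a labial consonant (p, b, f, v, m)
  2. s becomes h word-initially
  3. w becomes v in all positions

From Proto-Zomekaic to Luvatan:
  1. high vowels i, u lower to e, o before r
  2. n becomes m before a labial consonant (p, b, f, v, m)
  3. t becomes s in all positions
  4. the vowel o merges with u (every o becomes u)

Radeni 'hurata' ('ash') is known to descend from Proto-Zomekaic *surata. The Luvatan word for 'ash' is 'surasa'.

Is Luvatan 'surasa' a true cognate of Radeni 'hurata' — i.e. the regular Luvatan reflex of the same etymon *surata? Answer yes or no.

yes

Derive the expected Luvatan reflex of *surata:
Luvatan: *surata > sorata > sorasa > surasa  (by pre-rhotic lowering, unconditioned shift, vowel merger)
Luvatan 'surasa' matches the regular reflex exactly, so the pair is cognate.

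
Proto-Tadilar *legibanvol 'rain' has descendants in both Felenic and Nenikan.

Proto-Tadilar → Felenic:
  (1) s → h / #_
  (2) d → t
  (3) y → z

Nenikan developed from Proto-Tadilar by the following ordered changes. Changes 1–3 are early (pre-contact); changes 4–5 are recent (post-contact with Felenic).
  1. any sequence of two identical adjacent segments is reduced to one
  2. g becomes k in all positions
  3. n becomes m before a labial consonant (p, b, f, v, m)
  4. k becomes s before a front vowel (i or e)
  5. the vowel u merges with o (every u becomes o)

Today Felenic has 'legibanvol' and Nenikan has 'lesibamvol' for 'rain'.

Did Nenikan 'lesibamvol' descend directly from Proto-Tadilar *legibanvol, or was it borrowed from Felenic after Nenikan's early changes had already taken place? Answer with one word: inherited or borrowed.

If inherited, *legibanvol would pass through all of Nenikan's changes:
Nenikan: *legibanvol > lekibanvol > lekibamvol > lesibamvol  (by unconditioned shift, nasal place assimilation, palatalisation)
If borrowed from Felenic 'legibanvol' after the early changes, it would undergo only the recent ones:
  rule 4 (palatalisation): no change (legibanvol)
  rule 5 (vowel merger): no change (legibanvol)
  ⇒ as a loan: legibanvol
Nenikan 'lesibamvol' matches the inherited outcome exactly, so it is an inherited cognate, not a loan.

inherited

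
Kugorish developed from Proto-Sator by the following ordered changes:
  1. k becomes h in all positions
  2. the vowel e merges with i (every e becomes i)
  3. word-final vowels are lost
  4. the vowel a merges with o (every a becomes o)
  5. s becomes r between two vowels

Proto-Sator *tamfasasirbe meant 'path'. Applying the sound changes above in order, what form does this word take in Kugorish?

Kugorish: *tamfasasirbe
  tamfasasirbe (rule 1 does not apply)
  tamfasasirbe → tamfasasirbi   [vowel merger]
  tamfasasirbi → tamfasasirb   [apocope]
  tamfasasirb → tomfososirb   [vowel merger]
  tomfososirb → tomfororirb   [rhotacism]
  giving Kugorish tomfororirb.

tomfororirb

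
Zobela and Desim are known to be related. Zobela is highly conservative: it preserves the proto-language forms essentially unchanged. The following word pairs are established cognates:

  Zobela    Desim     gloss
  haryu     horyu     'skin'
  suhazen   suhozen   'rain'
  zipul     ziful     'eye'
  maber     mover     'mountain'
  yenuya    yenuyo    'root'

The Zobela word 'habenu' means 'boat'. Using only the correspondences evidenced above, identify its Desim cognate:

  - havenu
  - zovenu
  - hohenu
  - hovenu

hovenu

maber ~ mover — Zobela a corresponds to Desim o after a consonant, before a labial obstruent.
maber ~ mover — Zobela b corresponds to Desim v between vowels (before a front vowel).
Applying these to Zobela 'habenu':
  habenu → hobenu   (a→o after a consonant, before a labial obstruent)
  hobenu → hovenu   (b→v between vowels (before a front vowel))
So the Desim cognate is 'hovenu'.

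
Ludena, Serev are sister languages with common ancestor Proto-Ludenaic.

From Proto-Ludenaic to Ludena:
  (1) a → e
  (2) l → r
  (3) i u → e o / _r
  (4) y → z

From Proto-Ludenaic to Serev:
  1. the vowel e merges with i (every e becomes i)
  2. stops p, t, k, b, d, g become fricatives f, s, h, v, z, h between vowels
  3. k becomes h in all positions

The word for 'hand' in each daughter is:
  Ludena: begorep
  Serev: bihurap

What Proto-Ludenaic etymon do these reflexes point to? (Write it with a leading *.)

Position 6: Ludena has e, Serev has a. Serev preserves a here (none of its changes turn any other segment into a), so the proto-segment is *a.
Position 2: Ludena has e, Serev has i. Taking the neighbouring segments as reconstructed: Ludena e could go back to *a or *e; Serev i could go back to *e or *i — the one source consistent with every daughter is *e.
Position 4: Ludena has o, Serev has u. Serev preserves u here (none of its changes turn any other segment into u), so the proto-segment is *u.
Continuing position by position gives *begurap; check it forward:
Ludena: *begurap
  begurap → begurep   [vowel merger]
  begurep (rule 2 does not apply)
  begurep → begorep   [pre-rhotic lowering]
  begorep (rule 4 does not apply)
  giving Ludena begorep.
Serev: *begurap
  begurap → bigurap   [vowel merger]
  bigurap → bihurap   [intervocalic lenition]
  bihurap (rule 3 does not apply)
  giving Serev bihurap.
Only *begurap yields all of Ludena begorep, Serev bihurap.

*begurap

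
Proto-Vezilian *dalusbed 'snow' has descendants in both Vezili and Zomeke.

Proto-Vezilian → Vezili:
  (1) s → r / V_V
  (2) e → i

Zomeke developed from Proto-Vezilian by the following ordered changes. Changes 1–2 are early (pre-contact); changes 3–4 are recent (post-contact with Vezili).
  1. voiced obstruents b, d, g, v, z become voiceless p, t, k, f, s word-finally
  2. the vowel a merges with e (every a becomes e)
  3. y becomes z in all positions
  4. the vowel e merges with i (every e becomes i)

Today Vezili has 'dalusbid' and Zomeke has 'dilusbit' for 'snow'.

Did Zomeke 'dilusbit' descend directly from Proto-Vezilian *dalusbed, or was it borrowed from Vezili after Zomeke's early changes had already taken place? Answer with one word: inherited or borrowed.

If inherited, *dalusbed would pass through all of Zomeke's changes:
Zomeke: *dalusbed > dalusbet > delusbet > dilusbit  (by final devoicing, vowel merger, vowel merger)
If borrowed from Vezili 'dalusbid' after the early changes, it would undergo only the recent ones:
  rule 3 (unconditioned shift): no change (dalusbid)
  rule 4 (vowel merger): no change (dalusbid)
  ⇒ as a loan: dalusbid
Zomeke 'dilusbit' matches the inherited outcome exactly, so it is an inherited cognate, not a loan.

inherited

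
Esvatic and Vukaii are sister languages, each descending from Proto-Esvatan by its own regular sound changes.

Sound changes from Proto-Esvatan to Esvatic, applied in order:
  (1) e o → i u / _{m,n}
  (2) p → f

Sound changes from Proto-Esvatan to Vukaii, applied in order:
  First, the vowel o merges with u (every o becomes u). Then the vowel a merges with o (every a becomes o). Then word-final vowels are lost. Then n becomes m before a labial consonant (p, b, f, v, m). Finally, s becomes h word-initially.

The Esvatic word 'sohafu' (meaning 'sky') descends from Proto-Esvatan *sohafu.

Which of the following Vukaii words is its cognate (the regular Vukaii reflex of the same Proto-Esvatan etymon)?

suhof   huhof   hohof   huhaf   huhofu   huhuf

huhof

Vukaii: *sohafu > suhafu > suhofu > suhof > huhof  (by vowel merger, vowel merger, apocope, debuccalisation)
Only 'huhof' matches the regular Vukaii development of *sohafu.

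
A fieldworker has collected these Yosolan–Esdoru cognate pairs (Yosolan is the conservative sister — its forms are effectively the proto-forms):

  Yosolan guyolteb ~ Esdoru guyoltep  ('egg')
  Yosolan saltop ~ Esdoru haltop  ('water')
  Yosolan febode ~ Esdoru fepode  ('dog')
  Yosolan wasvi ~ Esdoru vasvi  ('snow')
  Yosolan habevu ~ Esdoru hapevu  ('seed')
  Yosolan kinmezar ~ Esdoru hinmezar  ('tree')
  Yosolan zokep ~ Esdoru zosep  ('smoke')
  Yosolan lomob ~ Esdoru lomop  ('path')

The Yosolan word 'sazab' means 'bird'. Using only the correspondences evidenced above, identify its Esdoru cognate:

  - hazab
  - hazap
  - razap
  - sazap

saltop ~ haltop — Yosolan s corresponds to Esdoru h word-initially before a back vowel.
guyolteb ~ guyoltep, lomob ~ lomop — Yosolan b corresponds to Esdoru p word-finally.
Applying these to Yosolan 'sazab':
  sazab → hazab   (s→h word-initially before a back vowel)
  hazab → hazap   (b→p word-finally)
So the Esdoru cognate is 'hazap'.

hazap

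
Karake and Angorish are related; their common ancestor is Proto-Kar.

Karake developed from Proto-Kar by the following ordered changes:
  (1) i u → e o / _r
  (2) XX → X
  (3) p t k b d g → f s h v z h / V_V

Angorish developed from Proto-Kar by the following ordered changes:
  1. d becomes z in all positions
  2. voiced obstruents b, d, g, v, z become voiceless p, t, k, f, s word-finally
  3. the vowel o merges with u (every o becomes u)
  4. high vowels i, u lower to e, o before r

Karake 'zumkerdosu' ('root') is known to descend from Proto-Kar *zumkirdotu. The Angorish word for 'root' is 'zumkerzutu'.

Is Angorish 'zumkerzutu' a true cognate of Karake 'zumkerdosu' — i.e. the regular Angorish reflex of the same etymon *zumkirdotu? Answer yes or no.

yes

Derive the expected Angorish reflex of *zumkirdotu:
Angorish: *zumkirdotu > zumkirzotu > zumkirzutu > zumkerzutu  (by unconditioned shift, vowel merger, pre-rhotic lowering)
Angorish 'zumkerzutu' matches the regular reflex exactly, so the pair is cognate.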